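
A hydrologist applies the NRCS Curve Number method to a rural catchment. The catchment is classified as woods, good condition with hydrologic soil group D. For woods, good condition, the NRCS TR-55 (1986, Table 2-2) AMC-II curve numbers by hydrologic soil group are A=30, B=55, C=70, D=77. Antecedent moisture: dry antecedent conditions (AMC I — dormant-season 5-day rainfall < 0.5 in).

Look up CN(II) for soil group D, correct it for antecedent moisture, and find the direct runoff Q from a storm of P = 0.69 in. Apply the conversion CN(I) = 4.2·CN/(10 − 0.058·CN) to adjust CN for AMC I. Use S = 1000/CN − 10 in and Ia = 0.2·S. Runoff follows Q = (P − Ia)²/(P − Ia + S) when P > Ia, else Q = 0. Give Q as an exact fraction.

NRCS table: woods, good condition, soil group D → CN(II) = 77
Dry (AMC I): CN(I) = 4.2·77/(10 − 0.058·77) = (1617/5)/(2767/500) = 161700/2767 ≈ 58.439
S = 1000/(161700/2767) − 10 = 11500/1617 in ≈ 7.112 in
Initial abstraction Ia = S/5 = (11500/1617)/5 = 2300/1617 ≈ 1.422 in
P = 0.690 ≤ Ia = 1.422 in: entire storm abstracted, Q = 0.

Q = 0 in ≈ 0.000 in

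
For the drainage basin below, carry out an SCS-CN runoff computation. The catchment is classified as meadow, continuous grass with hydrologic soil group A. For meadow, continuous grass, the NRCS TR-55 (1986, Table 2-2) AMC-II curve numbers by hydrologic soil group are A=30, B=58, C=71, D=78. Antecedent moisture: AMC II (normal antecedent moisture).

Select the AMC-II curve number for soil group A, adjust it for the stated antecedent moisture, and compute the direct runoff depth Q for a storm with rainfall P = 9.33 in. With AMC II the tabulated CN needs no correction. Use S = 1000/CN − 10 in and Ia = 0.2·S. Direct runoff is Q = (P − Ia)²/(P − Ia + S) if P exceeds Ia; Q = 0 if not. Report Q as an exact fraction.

NRCS table: meadow, continuous grass, soil group A → CN(II) = 30
CN(II) = 30; AMC II needs no correction.
S = 1000/30 − 10 = 70/3 in ≈ 23.333 in
Ia = 0.2S: 0.2·23.333 = 4.667 in (exactly 14/3)
Since P=9.330 > Ia=4.667: effective rainfall P−Ia = 1399/300 in
Q: (1399/300)² ÷ (8399/300) = 1957201/2519700 in (≈ 0.777 in)

Q = 1957201/2519700 in ≈ 0.777 in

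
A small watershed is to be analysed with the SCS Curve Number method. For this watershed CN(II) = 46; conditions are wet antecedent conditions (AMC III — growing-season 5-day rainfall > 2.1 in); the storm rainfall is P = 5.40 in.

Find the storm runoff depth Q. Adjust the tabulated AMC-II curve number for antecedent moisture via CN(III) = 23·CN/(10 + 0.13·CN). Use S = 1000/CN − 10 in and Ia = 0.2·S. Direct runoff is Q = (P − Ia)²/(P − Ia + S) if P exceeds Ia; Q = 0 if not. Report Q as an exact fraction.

Q = 4969107/2457205 in ≈ 2.022 in

CN(III) from CN(II)=46: (23·46)/(10 + 0.13·46) = 52900/799 ≈ 66.208
Max retention: S = 1000/(52900/799) − 10 = 2700/529 in (≈ 5.104 in)
Initial abstraction Ia = S/5 = (2700/529)/5 = 540/529 ≈ 1.021 in
P − Ia = 5.400 − 1.021 = 11583/2645 ≈ 4.379 in (> 0, runoff occurs)
Q: (11583/2645)² ÷ (25083/2645) = 4969107/2457205 in (≈ 2.022 in)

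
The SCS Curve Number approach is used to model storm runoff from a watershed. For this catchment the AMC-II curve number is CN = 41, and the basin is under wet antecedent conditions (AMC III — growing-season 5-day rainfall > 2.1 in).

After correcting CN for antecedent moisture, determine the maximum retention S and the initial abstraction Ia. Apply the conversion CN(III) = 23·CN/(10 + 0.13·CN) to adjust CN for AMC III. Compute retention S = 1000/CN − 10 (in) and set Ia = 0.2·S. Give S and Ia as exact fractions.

Adjust CN=41 to AMC III: 23·41/(10 + 0.13·41) → 943 ÷ (1533/100) = 94300/1533 ≈ 61.513
Max retention: S = 1000/(94300/1533) − 10 = 5900/943 in (≈ 6.257 in)
Ia = 0.2S: 0.2·6.257 = 1.251 in (exactly 1180/943)

S = 5900/943 in ≈ 6.257 in; Ia = 1180/943 in ≈ 1.251 in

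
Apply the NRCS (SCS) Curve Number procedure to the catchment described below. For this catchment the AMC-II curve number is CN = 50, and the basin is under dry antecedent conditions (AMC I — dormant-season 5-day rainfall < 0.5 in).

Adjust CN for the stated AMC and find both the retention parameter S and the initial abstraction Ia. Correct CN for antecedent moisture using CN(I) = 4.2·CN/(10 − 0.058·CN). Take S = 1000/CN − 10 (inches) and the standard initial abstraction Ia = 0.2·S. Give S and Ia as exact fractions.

S = 500/21 in ≈ 23.810 in; Ia = 100/21 in ≈ 4.762 in

CN(I) from CN(II)=50: (4.2·50)/(10 − 0.058·50) = 2100/71 ≈ 29.577
Retention S: 1000/CN − 10 with CN=29.577 → S = 500/21 ≈ 23.810 in
Ia = 0.2·(500/21) = 100/21 in ≈ 4.762 in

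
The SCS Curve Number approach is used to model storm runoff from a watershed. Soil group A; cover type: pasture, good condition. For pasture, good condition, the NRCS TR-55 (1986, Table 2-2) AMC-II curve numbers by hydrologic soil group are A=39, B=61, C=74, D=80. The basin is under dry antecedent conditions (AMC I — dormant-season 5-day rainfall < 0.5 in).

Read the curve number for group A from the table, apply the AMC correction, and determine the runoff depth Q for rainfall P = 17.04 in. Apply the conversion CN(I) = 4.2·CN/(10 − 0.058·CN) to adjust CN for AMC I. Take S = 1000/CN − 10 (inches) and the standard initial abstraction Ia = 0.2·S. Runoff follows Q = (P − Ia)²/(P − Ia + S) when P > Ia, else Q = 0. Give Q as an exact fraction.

Q = 19285301618/9816677325 in ≈ 1.965 in

NRCS table: pasture, good condition, soil group A → CN(II) = 39
CN(I) from CN(II)=39: (4.2·39)/(10 − 0.058·39) = 81900/3869 ≈ 21.168
Max retention: S = 1000/(81900/3869) − 10 = 30500/819 in (≈ 37.241 in)
Ia = 0.2S: 0.2·37.241 = 7.448 in (exactly 6100/819)
Since P=17.040 > Ia=7.448: effective rainfall P−Ia = 196394/20475 in
Q: (196394/20475)² ÷ (958894/20475) = 19285301618/9816677325 in (≈ 1.965 in)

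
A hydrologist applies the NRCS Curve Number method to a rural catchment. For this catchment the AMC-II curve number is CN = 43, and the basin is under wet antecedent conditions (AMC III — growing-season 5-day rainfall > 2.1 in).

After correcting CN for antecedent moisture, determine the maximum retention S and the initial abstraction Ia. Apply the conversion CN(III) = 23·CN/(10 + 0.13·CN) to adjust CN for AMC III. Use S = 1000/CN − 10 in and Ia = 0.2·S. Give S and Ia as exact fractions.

Wet (AMC III): CN(III) = 23·43/(10 + 0.13·43) = 989/(1559/100) = 98900/1559 ≈ 63.438
S = 1000/(98900/1559) − 10 = 5700/989 in ≈ 5.763 in
Initial abstraction Ia = S/5 = (5700/989)/5 = 1140/989 ≈ 1.153 in

S = 5700/989 in ≈ 5.763 in; Ia = 1140/989 in ≈ 1.153 in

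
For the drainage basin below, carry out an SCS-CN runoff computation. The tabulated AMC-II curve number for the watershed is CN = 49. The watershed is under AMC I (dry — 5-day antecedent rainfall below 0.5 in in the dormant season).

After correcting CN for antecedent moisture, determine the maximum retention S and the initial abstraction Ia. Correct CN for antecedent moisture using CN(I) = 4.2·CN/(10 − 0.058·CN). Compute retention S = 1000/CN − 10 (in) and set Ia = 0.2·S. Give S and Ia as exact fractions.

Dry (AMC I): CN(I) = 4.2·49/(10 − 0.058·49) = (1029/5)/(3579/500) = 34300/1193 ≈ 28.751
Retention S: 1000/CN − 10 with CN=28.751 → S = 8500/343 ≈ 24.781 in
Ia = 0.2S: 0.2·24.781 = 4.956 in (exactly 1700/343)

S = 8500/343 in ≈ 24.781 in; Ia = 1700/343 in ≈ 4.956 in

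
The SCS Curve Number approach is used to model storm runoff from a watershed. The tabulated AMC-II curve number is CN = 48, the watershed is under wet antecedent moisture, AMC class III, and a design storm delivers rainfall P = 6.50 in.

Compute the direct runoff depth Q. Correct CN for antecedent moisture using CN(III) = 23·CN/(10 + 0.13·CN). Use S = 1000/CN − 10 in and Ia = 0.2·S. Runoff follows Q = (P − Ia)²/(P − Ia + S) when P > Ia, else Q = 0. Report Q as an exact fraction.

CN(III) from CN(II)=48: (23·48)/(10 + 0.13·48) = 13800/203 ≈ 67.980
S = 1000/(13800/203) − 10 = 325/69 in ≈ 4.710 in
Ia = 0.2·(325/69) = 65/69 in ≈ 0.942 in
P − Ia = 6.500 − 0.942 = 767/138 ≈ 5.558 in (> 0, runoff occurs)
Runoff Q = (P−Ia)²/(P−Ia+S) = (5.558)²/(5.558+4.710) = 45253/15042 ≈ 3.008 in

Q = 45253/15042 in ≈ 3.008 in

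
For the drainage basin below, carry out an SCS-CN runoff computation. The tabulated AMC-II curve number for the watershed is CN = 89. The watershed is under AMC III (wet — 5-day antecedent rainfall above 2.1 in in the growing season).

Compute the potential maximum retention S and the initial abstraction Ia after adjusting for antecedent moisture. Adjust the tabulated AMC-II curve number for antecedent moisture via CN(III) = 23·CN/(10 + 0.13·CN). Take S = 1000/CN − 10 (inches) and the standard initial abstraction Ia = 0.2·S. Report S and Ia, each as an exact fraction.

CN(III) from CN(II)=89: (23·89)/(10 + 0.13·89) = 204700/2157 ≈ 94.900
Retention S: 1000/CN − 10 with CN=94.900 → S = 1100/2047 ≈ 0.537 in
Initial abstraction Ia = S/5 = (1100/2047)/5 = 220/2047 ≈ 0.107 in

S = 1100/2047 in ≈ 0.537 in; Ia = 220/2047 in ≈ 0.107 in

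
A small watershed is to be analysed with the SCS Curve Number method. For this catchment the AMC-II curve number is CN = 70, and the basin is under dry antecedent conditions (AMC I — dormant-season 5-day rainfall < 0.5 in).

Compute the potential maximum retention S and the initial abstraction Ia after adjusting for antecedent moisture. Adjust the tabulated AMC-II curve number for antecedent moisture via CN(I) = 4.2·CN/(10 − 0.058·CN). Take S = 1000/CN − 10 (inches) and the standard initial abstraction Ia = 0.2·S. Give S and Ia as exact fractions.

CN(I) from CN(II)=70: (4.2·70)/(10 − 0.058·70) = 4900/99 ≈ 49.495
Retention S: 1000/CN − 10 with CN=49.495 → S = 500/49 ≈ 10.204 in
Ia = 0.2S: 0.2·10.204 = 2.041 in (exactly 100/49)

S = 500/49 in ≈ 10.204 in; Ia = 100/49 in ≈ 2.041 in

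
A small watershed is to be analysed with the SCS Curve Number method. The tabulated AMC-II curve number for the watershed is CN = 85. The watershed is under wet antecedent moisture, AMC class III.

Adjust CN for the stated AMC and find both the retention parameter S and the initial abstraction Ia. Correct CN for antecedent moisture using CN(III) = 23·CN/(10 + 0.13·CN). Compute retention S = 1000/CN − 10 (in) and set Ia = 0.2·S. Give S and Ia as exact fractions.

CN(III) from CN(II)=85: (23·85)/(10 + 0.13·85) = 39100/421 ≈ 92.874
Retention S: 1000/CN − 10 with CN=92.874 → S = 300/391 ≈ 0.767 in
Initial abstraction Ia = S/5 = (300/391)/5 = 60/391 ≈ 0.153 in

S = 300/391 in ≈ 0.767 in; Ia = 60/391 in ≈ 0.153 in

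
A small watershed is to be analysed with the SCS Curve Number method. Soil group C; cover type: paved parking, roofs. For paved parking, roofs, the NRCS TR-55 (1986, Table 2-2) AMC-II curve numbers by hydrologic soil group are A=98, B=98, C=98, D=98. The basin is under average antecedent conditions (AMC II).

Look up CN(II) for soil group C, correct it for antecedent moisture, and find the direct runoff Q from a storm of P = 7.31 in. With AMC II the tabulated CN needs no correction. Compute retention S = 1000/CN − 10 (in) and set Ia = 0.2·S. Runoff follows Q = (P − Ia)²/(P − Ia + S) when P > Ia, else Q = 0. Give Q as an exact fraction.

Q = 1268713161/179433100 in ≈ 7.071 in

NRCS table: paved parking, roofs, soil group C → CN(II) = 98
AMC II — tabulated CN = 98 applies directly.
S = 1000/98 − 10 = 10/49 in ≈ 0.204 in
Ia = 0.2·(10/49) = 2/49 in ≈ 0.041 in
Excess rainfall: 7.310 − 0.041 = 7.269 in; P > Ia so Q > 0
Q: (35619/4900)² ÷ (36619/4900) = 1268713161/179433100 in (≈ 7.071 in)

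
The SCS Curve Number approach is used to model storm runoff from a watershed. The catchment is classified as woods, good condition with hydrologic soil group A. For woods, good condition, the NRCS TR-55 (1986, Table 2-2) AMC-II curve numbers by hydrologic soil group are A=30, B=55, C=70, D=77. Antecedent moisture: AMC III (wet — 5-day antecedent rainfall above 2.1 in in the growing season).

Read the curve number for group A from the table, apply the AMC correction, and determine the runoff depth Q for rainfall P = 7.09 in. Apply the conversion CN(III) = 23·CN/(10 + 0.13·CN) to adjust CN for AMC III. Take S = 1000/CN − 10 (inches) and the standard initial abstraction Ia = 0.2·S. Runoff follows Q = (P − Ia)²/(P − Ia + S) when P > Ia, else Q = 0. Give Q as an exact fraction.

Q = 1219476241/723954900 in ≈ 1.684 in

NRCS table: woods, good condition, soil group A → CN(II) = 30
Adjust CN=30 to AMC III: 23·30/(10 + 0.13·30) → 690 ÷ (139/10) = 6900/139 ≈ 49.640
S = 1000/(6900/139) − 10 = 700/69 in ≈ 10.145 in
Initial abstraction Ia = S/5 = (700/69)/5 = 140/69 ≈ 2.029 in
P − Ia = 7.090 − 2.029 = 34921/6900 ≈ 5.061 in (> 0, runoff occurs)
Runoff Q = (P−Ia)²/(P−Ia+S) = (5.061)²/(5.061+10.145) = 1219476241/723954900 ≈ 1.684 in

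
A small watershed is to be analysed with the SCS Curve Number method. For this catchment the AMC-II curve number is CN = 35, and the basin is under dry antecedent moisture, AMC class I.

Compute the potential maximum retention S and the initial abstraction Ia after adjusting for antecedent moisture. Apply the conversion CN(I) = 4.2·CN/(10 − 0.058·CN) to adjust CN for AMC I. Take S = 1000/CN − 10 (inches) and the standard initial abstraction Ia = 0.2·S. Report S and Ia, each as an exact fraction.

Adjust CN=35 to AMC I: 4.2·35/(10 − 0.058·35) → 147 ÷ (797/100) = 14700/797 ≈ 18.444
Retention S: 1000/CN − 10 with CN=18.444 → S = 6500/147 ≈ 44.218 in
Initial abstraction Ia = S/5 = (6500/147)/5 = 1300/147 ≈ 8.844 in

S = 6500/147 in ≈ 44.218 in; Ia = 1300/147 in ≈ 8.844 in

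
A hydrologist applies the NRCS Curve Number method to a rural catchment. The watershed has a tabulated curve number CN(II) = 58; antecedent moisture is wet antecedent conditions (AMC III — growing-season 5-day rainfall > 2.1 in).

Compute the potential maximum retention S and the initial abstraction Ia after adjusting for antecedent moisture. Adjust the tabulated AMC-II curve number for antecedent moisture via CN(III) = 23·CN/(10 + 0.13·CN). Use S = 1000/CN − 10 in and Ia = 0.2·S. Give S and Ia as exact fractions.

S = 2100/667 in ≈ 3.148 in; Ia = 420/667 in ≈ 0.630 in

Adjust CN=58 to AMC III: 23·58/(10 + 0.13·58) → 1334 ÷ (877/50) = 66700/877 ≈ 76.055
Retention S: 1000/CN − 10 with CN=76.055 → S = 2100/667 ≈ 3.148 in
Ia = 0.2·(2100/667) = 420/667 in ≈ 0.630 in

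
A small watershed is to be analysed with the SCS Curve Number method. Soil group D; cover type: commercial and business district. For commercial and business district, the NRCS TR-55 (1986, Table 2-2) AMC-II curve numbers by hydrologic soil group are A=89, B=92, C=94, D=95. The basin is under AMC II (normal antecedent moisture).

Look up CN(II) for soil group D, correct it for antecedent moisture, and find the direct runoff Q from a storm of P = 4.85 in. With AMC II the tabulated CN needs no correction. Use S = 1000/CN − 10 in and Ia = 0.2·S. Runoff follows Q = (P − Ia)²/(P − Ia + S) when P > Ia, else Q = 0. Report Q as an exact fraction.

NRCS table: commercial and business district, soil group D → CN(II) = 95
AMC II — tabulated CN = 95 applies directly.
Max retention: S = 1000/95 − 10 = 10/19 in (≈ 0.526 in)
Initial abstraction Ia = S/5 = (10/19)/5 = 2/19 ≈ 0.105 in
Excess rainfall: 4.850 − 0.105 = 4.745 in; P > Ia so Q > 0
Q: (1803/380)² ÷ (2003/380) = 3250809/761140 in (≈ 4.271 in)

Q = 3250809/761140 in ≈ 4.271 in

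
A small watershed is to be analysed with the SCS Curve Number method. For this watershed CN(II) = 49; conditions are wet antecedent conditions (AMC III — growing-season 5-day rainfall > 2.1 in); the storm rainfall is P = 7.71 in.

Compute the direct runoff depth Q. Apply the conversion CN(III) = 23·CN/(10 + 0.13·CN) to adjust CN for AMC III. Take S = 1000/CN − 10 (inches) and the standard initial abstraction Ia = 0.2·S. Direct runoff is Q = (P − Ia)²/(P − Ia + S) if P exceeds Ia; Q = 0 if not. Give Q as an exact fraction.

Wet (AMC III): CN(III) = 23·49/(10 + 0.13·49) = 1127/(1637/100) = 112700/1637 ≈ 68.845
Retention S: 1000/CN − 10 with CN=68.845 → S = 5100/1127 ≈ 4.525 in
Initial abstraction Ia = S/5 = (5100/1127)/5 = 1020/1127 ≈ 0.905 in
Since P=7.710 > Ia=0.905: effective rainfall P−Ia = 766917/112700 in
Q = (766917/112700)²/((766917/112700) + 5100/1127) = (588161684889/12701290000)/(1276917/112700) = 196053894963/47969515300 in ≈ 4.087 in

Q = 196053894963/47969515300 in ≈ 4.087 in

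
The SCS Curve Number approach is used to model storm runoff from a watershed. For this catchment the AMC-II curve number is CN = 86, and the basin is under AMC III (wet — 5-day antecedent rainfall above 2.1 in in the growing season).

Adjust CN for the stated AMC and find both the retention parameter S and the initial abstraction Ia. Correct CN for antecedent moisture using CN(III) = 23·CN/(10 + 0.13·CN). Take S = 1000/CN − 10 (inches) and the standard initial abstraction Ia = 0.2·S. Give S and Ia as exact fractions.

S = 700/989 in ≈ 0.708 in; Ia = 140/989 in ≈ 0.142 in

CN(III) from CN(II)=86: (23·86)/(10 + 0.13·86) = 98900/1059 ≈ 93.390
Retention S: 1000/CN − 10 with CN=93.390 → S = 700/989 ≈ 0.708 in
Ia = 0.2S: 0.2·0.708 = 0.142 in (exactly 140/989)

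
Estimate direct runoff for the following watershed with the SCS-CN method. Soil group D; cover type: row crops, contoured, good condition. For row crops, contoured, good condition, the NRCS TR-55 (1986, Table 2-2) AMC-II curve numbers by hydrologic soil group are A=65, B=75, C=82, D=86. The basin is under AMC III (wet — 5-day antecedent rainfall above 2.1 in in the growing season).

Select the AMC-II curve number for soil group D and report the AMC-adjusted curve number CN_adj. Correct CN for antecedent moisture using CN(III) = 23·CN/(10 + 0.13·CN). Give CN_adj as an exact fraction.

CN_adj = 98900/1059 ≈ 93.390

NRCS table: row crops, contoured, good condition, soil group D → CN(II) = 86
CN(III) from CN(II)=86: (23·86)/(10 + 0.13·86) = 98900/1059 ≈ 93.390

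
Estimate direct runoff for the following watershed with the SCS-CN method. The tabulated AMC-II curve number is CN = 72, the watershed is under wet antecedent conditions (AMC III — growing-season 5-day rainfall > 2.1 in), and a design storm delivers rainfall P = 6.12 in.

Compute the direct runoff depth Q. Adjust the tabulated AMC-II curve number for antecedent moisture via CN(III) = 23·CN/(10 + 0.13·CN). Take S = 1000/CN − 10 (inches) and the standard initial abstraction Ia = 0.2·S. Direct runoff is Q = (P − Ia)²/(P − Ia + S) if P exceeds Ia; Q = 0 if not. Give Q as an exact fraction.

Wet (AMC III): CN(III) = 23·72/(10 + 0.13·72) = 1656/(484/25) = 10350/121 ≈ 85.537
S = 1000/(10350/121) − 10 = 350/207 in ≈ 1.691 in
Initial abstraction Ia = S/5 = (350/207)/5 = 70/207 ≈ 0.338 in
P − Ia = 6.120 − 0.338 = 29921/5175 ≈ 5.782 in (> 0, runoff occurs)
Q: (29921/5175)² ÷ (38671/5175) = 895266241/200122425 in (≈ 4.474 in)

Q = 895266241/200122425 in ≈ 4.474 in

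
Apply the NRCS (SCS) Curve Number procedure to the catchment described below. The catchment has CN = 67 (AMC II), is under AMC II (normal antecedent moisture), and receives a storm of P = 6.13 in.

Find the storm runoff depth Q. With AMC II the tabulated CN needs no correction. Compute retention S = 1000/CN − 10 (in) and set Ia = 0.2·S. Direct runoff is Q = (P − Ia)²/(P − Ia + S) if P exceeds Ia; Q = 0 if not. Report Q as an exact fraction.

Q = 1188249841/452055700 in ≈ 2.629 in

Average conditions: CN = 67 (no AMC adjustment).
Max retention: S = 1000/67 − 10 = 330/67 in (≈ 4.925 in)
Initial abstraction Ia = S/5 = (330/67)/5 = 66/67 ≈ 0.985 in
P − Ia = 6.130 − 0.985 = 34471/6700 ≈ 5.145 in (> 0, runoff occurs)
Q: (34471/6700)² ÷ (67471/6700) = 1188249841/452055700 in (≈ 2.629 in)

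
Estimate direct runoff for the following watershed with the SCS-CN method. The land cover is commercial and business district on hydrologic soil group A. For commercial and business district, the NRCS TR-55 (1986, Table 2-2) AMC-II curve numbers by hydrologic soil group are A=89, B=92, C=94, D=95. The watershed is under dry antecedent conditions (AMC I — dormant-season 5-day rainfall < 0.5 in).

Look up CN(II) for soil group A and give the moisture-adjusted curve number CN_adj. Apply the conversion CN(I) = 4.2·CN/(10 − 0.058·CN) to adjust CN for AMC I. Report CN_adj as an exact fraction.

CN_adj = 186900/2419 ≈ 77.263

NRCS table: commercial and business district, soil group A → CN(II) = 89
CN(I) from CN(II)=89: (4.2·89)/(10 − 0.058·89) = 186900/2419 ≈ 77.263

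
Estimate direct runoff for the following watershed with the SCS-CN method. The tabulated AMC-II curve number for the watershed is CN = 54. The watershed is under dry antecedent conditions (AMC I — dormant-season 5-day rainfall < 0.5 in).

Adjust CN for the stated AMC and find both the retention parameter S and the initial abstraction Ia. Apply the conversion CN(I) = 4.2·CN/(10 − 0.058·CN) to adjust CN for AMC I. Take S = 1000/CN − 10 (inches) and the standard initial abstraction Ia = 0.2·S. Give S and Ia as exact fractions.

CN(I) from CN(II)=54: (4.2·54)/(10 − 0.058·54) = 56700/1717 ≈ 33.023
Retention S: 1000/CN − 10 with CN=33.023 → S = 11500/567 ≈ 20.282 in
Initial abstraction Ia = S/5 = (11500/567)/5 = 2300/567 ≈ 4.056 in

S = 11500/567 in ≈ 20.282 in; Ia = 2300/567 in ≈ 4.056 in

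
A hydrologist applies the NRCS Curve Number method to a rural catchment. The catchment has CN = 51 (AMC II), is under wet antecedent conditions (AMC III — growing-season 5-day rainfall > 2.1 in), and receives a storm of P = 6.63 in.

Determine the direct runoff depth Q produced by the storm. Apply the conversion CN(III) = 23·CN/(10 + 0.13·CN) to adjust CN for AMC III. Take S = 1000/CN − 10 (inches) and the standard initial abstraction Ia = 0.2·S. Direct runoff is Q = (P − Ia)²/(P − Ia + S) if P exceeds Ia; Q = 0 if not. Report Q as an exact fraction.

Q = 461990730601/137205692700 in ≈ 3.367 in

Wet (AMC III): CN(III) = 23·51/(10 + 0.13·51) = 1173/(1663/100) = 117300/1663 ≈ 70.535
Max retention: S = 1000/(117300/1663) − 10 = 4900/1173 in (≈ 4.177 in)
Ia = 0.2·(4900/1173) = 980/1173 in ≈ 0.835 in
Since P=6.630 > Ia=0.835: effective rainfall P−Ia = 679699/117300 in
Q: (679699/117300)² ÷ (1169699/117300) = 461990730601/137205692700 in (≈ 3.367 in)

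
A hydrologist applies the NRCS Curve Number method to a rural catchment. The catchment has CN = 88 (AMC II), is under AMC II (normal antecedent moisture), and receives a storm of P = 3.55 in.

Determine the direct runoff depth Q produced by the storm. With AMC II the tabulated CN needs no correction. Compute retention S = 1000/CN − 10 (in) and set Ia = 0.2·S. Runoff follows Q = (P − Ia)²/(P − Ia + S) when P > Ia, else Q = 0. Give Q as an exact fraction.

Q = 519841/224620 in ≈ 2.314 in

CN(II) = 88; AMC II needs no correction.
S = 1000/88 − 10 = 15/11 in ≈ 1.364 in
Ia = 0.2·(15/11) = 3/11 in ≈ 0.273 in
P − Ia = 3.550 − 0.273 = 721/220 ≈ 3.277 in (> 0, runoff occurs)
Q: (721/220)² ÷ (1021/220) = 519841/224620 in (≈ 2.314 in)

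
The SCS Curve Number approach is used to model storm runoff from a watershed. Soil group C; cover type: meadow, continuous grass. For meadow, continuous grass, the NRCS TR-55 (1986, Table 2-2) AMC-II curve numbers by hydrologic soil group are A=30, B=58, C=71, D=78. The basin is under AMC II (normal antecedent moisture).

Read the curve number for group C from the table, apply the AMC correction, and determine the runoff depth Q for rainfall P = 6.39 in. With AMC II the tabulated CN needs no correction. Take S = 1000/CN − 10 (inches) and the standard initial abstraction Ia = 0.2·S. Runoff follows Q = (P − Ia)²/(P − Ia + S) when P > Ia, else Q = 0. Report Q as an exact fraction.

Q = 1565705761/486839900 in ≈ 3.216 in

NRCS table: meadow, continuous grass, soil group C → CN(II) = 71
Average conditions: CN = 71 (no AMC adjustment).
Retention S: 1000/CN − 10 with CN=71.000 → S = 290/71 ≈ 4.085 in
Ia = 0.2S: 0.2·4.085 = 0.817 in (exactly 58/71)
Excess rainfall: 6.390 − 0.817 = 5.573 in; P > Ia so Q > 0
Q = (39569/7100)²/((39569/7100) + 290/71) = (1565705761/50410000)/(68569/7100) = 1565705761/486839900 in ≈ 3.216 in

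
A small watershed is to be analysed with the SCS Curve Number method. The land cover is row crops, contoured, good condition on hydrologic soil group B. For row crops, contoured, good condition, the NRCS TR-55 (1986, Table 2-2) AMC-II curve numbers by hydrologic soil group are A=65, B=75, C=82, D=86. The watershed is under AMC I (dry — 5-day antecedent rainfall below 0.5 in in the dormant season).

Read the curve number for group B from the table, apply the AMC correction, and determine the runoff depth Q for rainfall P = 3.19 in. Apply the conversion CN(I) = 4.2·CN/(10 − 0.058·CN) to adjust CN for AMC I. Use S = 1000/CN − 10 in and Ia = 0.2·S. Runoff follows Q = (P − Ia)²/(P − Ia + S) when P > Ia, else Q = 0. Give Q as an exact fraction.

Q = 101949409/378611100 in ≈ 0.269 in

NRCS table: row crops, contoured, good condition, soil group B → CN(II) = 75
Dry (AMC I): CN(I) = 4.2·75/(10 − 0.058·75) = 315/(113/20) = 6300/113 ≈ 55.752
Retention S: 1000/CN − 10 with CN=55.752 → S = 500/63 ≈ 7.937 in
Initial abstraction Ia = S/5 = (500/63)/5 = 100/63 ≈ 1.587 in
Since P=3.190 > Ia=1.587: effective rainfall P−Ia = 10097/6300 in
Q = (10097/6300)²/((10097/6300) + 500/63) = (101949409/39690000)/(60097/6300) = 101949409/378611100 in ≈ 0.269 in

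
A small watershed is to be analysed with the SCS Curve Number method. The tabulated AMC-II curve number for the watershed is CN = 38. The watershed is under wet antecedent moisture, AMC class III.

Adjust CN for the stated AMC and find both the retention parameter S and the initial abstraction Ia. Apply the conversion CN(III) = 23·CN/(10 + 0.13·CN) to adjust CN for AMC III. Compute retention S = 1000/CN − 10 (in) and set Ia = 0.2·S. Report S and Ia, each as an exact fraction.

Wet (AMC III): CN(III) = 23·38/(10 + 0.13·38) = 874/(747/50) = 43700/747 ≈ 58.501
Retention S: 1000/CN − 10 with CN=58.501 → S = 3100/437 ≈ 7.094 in
Ia = 0.2·(3100/437) = 620/437 in ≈ 1.419 in

S = 3100/437 in ≈ 7.094 in; Ia = 620/437 in ≈ 1.419 in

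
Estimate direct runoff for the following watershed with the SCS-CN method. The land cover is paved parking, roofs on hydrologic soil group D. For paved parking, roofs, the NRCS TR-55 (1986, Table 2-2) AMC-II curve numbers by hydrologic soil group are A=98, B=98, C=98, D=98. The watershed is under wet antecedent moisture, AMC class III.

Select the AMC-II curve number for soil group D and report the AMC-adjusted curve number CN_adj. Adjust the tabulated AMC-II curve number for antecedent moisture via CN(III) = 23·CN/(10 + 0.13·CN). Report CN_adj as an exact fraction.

NRCS table: paved parking, roofs, soil group D → CN(II) = 98
Wet (AMC III): CN(III) = 23·98/(10 + 0.13·98) = 2254/(1137/50) = 112700/1137 ≈ 99.120

CN_adj = 112700/1137 ≈ 99.120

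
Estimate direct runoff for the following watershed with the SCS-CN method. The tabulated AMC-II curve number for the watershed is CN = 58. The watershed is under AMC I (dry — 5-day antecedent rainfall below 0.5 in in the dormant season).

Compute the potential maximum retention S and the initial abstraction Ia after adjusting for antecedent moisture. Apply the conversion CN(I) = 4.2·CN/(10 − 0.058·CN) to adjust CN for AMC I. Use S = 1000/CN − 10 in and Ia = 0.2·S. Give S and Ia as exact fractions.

Dry (AMC I): CN(I) = 4.2·58/(10 − 0.058·58) = (1218/5)/(1659/250) = 2900/79 ≈ 36.709
S = 1000/(2900/79) − 10 = 500/29 in ≈ 17.241 in
Ia = 0.2S: 0.2·17.241 = 3.448 in (exactly 100/29)

S = 500/29 in ≈ 17.241 in; Ia = 100/29 in ≈ 3.448 in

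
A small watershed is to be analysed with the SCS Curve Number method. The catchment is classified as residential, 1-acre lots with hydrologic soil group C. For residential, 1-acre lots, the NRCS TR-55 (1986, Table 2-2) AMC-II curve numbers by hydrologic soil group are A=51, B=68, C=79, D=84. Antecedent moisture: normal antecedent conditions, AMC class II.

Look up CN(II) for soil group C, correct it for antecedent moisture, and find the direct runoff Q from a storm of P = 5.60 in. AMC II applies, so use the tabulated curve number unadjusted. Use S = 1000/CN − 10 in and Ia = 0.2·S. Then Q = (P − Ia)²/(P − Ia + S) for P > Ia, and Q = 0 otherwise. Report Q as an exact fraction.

Q = 143143/43055 in ≈ 3.325 in

NRCS table: residential, 1-acre lots, soil group C → CN(II) = 79
AMC II — tabulated CN = 79 applies directly.
Retention S: 1000/CN − 10 with CN=79.000 → S = 210/79 ≈ 2.658 in
Initial abstraction Ia = S/5 = (210/79)/5 = 42/79 ≈ 0.532 in
P − Ia = 5.600 − 0.532 = 2002/395 ≈ 5.068 in (> 0, runoff occurs)
Q: (2002/395)² ÷ (3052/395) = 143143/43055 in (≈ 3.325 in)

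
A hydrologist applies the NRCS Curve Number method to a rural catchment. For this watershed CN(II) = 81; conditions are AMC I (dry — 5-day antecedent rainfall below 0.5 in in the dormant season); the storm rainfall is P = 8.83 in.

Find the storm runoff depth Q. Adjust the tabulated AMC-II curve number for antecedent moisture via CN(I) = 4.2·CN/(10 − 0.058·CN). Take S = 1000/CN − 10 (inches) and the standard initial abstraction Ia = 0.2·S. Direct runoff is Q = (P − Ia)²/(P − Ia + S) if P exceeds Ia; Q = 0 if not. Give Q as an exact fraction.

Dry (AMC I): CN(I) = 4.2·81/(10 − 0.058·81) = (1701/5)/(2651/500) = 170100/2651 ≈ 64.164
Max retention: S = 1000/(170100/2651) − 10 = 9500/1701 in (≈ 5.585 in)
Initial abstraction Ia = S/5 = (9500/1701)/5 = 1900/1701 ≈ 1.117 in
P − Ia = 8.830 − 1.117 = 1311983/170100 ≈ 7.713 in (> 0, runoff occurs)
Q: (1311983/170100)² ÷ (2261983/170100) = 1721299392289/384763308300 in (≈ 4.474 in)

Q = 1721299392289/384763308300 in ≈ 4.474 in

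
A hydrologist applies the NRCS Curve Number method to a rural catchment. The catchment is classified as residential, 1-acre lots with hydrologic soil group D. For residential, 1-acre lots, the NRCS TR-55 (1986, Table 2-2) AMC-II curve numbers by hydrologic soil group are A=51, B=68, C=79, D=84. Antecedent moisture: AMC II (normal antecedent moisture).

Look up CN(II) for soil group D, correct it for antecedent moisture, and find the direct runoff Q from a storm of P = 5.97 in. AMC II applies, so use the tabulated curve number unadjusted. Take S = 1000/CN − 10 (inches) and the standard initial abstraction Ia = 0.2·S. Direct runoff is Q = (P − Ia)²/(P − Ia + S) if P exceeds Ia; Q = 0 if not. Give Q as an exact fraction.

NRCS table: residential, 1-acre lots, soil group D → CN(II) = 84
CN(II) = 84; AMC II needs no correction.
S = 1000/84 − 10 = 40/21 in ≈ 1.905 in
Ia = 0.2S: 0.2·1.905 = 0.381 in (exactly 8/21)
Since P=5.970 > Ia=0.381: effective rainfall P−Ia = 11737/2100 in
Runoff Q = (P−Ia)²/(P−Ia+S) = (5.589)²/(5.589+1.905) = 137757169/33047700 ≈ 4.168 in

Q = 137757169/33047700 in ≈ 4.168 in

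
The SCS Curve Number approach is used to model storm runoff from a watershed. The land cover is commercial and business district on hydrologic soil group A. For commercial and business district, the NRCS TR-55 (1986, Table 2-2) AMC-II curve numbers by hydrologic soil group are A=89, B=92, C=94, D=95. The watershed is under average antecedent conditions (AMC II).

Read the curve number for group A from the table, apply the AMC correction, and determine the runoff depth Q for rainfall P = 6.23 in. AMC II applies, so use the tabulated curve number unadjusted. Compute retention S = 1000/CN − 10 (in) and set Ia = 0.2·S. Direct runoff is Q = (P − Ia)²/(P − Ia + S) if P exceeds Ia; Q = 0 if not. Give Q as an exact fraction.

Q = 2835243009/571798300 in ≈ 4.958 in

NRCS table: commercial and business district, soil group A → CN(II) = 89
Average conditions: CN = 89 (no AMC adjustment).
Retention S: 1000/CN − 10 with CN=89.000 → S = 110/89 ≈ 1.236 in
Ia = 0.2S: 0.2·1.236 = 0.247 in (exactly 22/89)
Excess rainfall: 6.230 − 0.247 = 5.983 in; P > Ia so Q > 0
Runoff Q = (P−Ia)²/(P−Ia+S) = (5.983)²/(5.983+1.236) = 2835243009/571798300 ≈ 4.958 in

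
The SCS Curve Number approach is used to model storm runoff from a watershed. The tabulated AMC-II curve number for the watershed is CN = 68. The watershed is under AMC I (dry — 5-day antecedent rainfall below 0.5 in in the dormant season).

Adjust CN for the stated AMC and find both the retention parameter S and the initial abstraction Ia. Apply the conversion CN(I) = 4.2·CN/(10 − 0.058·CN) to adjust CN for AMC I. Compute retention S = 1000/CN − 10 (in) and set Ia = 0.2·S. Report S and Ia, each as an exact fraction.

CN(I) from CN(II)=68: (4.2·68)/(10 − 0.058·68) = 35700/757 ≈ 47.160
S = 1000/(35700/757) − 10 = 4000/357 in ≈ 11.204 in
Ia = 0.2S: 0.2·11.204 = 2.241 in (exactly 800/357)

S = 4000/357 in ≈ 11.204 in; Ia = 800/357 in ≈ 2.241 in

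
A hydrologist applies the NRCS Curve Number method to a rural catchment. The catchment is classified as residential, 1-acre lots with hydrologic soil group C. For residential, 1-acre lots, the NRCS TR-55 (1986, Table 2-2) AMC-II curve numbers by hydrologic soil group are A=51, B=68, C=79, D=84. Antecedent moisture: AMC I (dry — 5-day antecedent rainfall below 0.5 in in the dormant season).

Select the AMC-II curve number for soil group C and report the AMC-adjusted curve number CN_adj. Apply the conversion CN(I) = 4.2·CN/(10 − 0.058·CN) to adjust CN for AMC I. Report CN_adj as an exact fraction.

NRCS table: residential, 1-acre lots, soil group C → CN(II) = 79
Adjust CN=79 to AMC I: 4.2·79/(10 − 0.058·79) → (1659/5) ÷ (2709/500) = 7900/129 ≈ 61.240

CN_adj = 7900/129 ≈ 61.240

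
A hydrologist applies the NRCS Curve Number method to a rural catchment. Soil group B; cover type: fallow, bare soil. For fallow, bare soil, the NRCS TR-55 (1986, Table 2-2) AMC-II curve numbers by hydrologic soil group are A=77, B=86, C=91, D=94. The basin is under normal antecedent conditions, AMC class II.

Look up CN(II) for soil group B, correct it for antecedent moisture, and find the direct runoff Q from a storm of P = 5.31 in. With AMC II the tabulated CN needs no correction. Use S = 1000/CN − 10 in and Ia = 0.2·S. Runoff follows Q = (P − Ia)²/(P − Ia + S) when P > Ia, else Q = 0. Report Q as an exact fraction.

NRCS table: fallow, bare soil, soil group B → CN(II) = 86
CN(II) = 86; AMC II needs no correction.
Max retention: S = 1000/86 − 10 = 70/43 in (≈ 1.628 in)
Ia = 0.2S: 0.2·1.628 = 0.326 in (exactly 14/43)
P − Ia = 5.310 − 0.326 = 21433/4300 ≈ 4.984 in (> 0, runoff occurs)
Q = (21433/4300)²/((21433/4300) + 70/43) = (459373489/18490000)/(28433/4300) = 459373489/122261900 in ≈ 3.757 in

Q = 459373489/122261900 in ≈ 3.757 in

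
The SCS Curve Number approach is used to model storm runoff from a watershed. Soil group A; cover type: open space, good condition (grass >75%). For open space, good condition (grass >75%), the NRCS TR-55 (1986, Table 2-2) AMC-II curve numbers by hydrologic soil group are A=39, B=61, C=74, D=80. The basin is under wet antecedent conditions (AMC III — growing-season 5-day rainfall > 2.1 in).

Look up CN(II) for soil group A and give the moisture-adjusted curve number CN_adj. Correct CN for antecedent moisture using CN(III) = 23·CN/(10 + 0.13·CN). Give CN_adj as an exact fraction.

CN_adj = 89700/1507 ≈ 59.522

NRCS table: open space, good condition (grass >75%), soil group A → CN(II) = 39
CN(III) from CN(II)=39: (23·39)/(10 + 0.13·39) = 89700/1507 ≈ 59.522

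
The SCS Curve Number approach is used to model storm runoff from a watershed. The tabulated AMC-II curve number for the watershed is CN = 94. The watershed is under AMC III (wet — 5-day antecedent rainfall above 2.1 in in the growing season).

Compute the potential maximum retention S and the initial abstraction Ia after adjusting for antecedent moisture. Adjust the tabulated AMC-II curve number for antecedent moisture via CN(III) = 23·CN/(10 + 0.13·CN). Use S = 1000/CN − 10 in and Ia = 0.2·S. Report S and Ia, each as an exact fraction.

CN(III) from CN(II)=94: (23·94)/(10 + 0.13·94) = 108100/1111 ≈ 97.300
S = 1000/(108100/1111) − 10 = 300/1081 in ≈ 0.278 in
Ia = 0.2·(300/1081) = 60/1081 in ≈ 0.056 in

S = 300/1081 in ≈ 0.278 in; Ia = 60/1081 in ≈ 0.056 in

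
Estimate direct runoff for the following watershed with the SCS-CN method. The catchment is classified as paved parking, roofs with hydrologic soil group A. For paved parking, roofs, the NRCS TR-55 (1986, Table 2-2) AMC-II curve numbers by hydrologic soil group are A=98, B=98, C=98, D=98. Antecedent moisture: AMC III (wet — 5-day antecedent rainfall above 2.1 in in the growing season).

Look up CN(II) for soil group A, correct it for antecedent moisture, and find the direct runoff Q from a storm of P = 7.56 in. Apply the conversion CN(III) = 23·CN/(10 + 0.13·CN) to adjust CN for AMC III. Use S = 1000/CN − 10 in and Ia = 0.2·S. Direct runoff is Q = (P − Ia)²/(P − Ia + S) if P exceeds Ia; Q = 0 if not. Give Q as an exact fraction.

Q = 45157525009/6057709525 in ≈ 7.455 in

NRCS table: paved parking, roofs, soil group A → CN(II) = 98
Wet (AMC III): CN(III) = 23·98/(10 + 0.13·98) = 2254/(1137/50) = 112700/1137 ≈ 99.120
Max retention: S = 1000/(112700/1137) − 10 = 100/1127 in (≈ 0.089 in)
Ia = 0.2S: 0.2·0.089 = 0.018 in (exactly 20/1127)
Excess rainfall: 7.560 − 0.018 = 7.542 in; P > Ia so Q > 0
Runoff Q = (P−Ia)²/(P−Ia+S) = (7.542)²/(7.542+0.089) = 45157525009/6057709525 ≈ 7.455 in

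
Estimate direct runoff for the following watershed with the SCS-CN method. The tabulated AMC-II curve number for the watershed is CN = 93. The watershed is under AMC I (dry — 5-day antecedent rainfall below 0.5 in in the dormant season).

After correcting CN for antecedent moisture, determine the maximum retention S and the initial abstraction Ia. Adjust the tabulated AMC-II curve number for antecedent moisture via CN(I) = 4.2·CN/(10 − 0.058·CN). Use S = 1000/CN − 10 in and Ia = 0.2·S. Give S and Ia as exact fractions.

CN(I) from CN(II)=93: (4.2·93)/(10 − 0.058·93) = 27900/329 ≈ 84.802
S = 1000/(27900/329) − 10 = 500/279 in ≈ 1.792 in
Initial abstraction Ia = S/5 = (500/279)/5 = 100/279 ≈ 0.358 in

S = 500/279 in ≈ 1.792 in; Ia = 100/279 in ≈ 0.358 in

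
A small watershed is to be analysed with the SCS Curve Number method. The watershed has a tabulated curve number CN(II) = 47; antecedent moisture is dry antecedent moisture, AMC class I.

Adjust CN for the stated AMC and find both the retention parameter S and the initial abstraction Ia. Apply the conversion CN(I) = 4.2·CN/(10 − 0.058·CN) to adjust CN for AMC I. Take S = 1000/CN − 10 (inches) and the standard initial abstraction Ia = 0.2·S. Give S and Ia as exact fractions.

S = 26500/987 in ≈ 26.849 in; Ia = 5300/987 in ≈ 5.370 in

CN(I) from CN(II)=47: (4.2·47)/(10 − 0.058·47) = 98700/3637 ≈ 27.138
S = 1000/(98700/3637) − 10 = 26500/987 in ≈ 26.849 in
Initial abstraction Ia = S/5 = (26500/987)/5 = 5300/987 ≈ 5.370 in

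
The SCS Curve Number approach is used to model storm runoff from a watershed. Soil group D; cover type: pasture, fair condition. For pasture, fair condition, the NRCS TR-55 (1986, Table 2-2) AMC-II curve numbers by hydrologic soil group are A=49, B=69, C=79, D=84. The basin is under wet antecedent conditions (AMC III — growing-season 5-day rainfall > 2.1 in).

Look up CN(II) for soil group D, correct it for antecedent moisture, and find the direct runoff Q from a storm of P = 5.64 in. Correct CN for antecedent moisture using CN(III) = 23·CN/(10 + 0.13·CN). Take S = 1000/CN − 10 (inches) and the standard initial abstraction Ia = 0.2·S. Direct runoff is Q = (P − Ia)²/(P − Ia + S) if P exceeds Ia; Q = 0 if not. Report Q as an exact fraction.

NRCS table: pasture, fair condition, soil group D → CN(II) = 84
CN(III) from CN(II)=84: (23·84)/(10 + 0.13·84) = 48300/523 ≈ 92.352
Max retention: S = 1000/(48300/523) − 10 = 400/483 in (≈ 0.828 in)
Initial abstraction Ia = S/5 = (400/483)/5 = 80/483 ≈ 0.166 in
Since P=5.640 > Ia=0.166: effective rainfall P−Ia = 66103/12075 in
Q = (66103/12075)²/((66103/12075) + 400/483) = (4369606609/145805625)/(76103/12075) = 4369606609/918943725 in ≈ 4.755 in

Q = 4369606609/918943725 in ≈ 4.755 in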